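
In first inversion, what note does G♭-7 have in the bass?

Bbb

G♭-7 = Gb–Bbb–Db–Fb. First inversion → third in the bass = Bbb.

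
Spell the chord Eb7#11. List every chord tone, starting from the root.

Eb7#11 is a dominant seventh sharp eleven built on Eb.
Eb — root
G — major 3rd
Bb — perfect 5th
Db — minor 7th
A — augmented 11th

Eb, G, Bb, Db, A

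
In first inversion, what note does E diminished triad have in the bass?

G

E diminished triad in root position is E–G–Bb.
First inversion places the third in the bass, which is G.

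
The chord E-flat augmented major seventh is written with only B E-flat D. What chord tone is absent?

G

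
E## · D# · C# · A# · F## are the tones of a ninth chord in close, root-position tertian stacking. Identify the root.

D#

Arranged so that each adjacent pair is a third by letter name: D# – F## – A# – C# – E##.
The bottom of that stack, D#, is the root (this is D# dominant seventh sharp nine).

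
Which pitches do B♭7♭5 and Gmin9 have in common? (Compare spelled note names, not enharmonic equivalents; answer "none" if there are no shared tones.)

B♭, D

B♭7♭5: B♭ D F♭ A♭
Gmin9: G B♭ D F A
Common to both → B♭, D.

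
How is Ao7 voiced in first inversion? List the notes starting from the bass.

C  Eb  Gb  A

In root position, Ao7 is A–C–Eb–Gb.
First inversion puts the third (C) in the bass.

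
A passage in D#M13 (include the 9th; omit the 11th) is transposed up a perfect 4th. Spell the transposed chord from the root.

G# – B# – D# – F## – A# – E#

Transposed root: D# → G# (perfect 4th up). So we spell G# major thirteenth:
- root: G#
- major 3rd: B#
- perfect 5th: D#
- major 7th: F##
- major 9th: A#
- major 13th: E#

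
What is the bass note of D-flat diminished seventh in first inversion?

F♭

D-flat diminished seventh = D♭–F♭–A𝄫–C𝄫. First inversion → third in the bass = F♭.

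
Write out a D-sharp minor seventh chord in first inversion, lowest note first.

F# – A# – C# – D#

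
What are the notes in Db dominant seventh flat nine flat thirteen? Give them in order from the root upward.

D-flat, F, A-flat, C-flat, E-double-flat, B-double-flat

Db dominant seventh flat nine flat thirteen is a dominant seventh flat nine flat thirteen built on D-flat.
Root: D-flat
Major 3rd (3rd): F
Perfect 5th (5th): A-flat
Minor 7th (7th): C-flat
Minor 9th (9th): E-double-flat
Minor 13th (13th): B-double-flat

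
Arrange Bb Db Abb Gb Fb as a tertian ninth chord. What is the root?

Stacking in thirds gives Gb – Bb – Db – Fb – Abb, so Gb is the root — Gb dominant seventh flat nine.

Gb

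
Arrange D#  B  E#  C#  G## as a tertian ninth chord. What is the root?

Arranged so that each adjacent pair is a third by letter name: C# – E# – G## – B – D#.
The bottom of that stack, C#, is the root (this is C# dominant ninth sharp five).

C#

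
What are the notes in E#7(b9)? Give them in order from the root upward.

E# – G## – B# – D# – F#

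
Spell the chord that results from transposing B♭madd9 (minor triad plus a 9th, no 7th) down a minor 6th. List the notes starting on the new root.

D, F, A, E

Transposed root: Bb → D (minor 6th down). So we spell D minor added-ninth:
root → D
3rd (minor 3rd) → F
5th (perfect 5th) → A
9th (major 9th) → E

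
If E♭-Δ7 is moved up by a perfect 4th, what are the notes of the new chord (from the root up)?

Ab, Cb, Eb, G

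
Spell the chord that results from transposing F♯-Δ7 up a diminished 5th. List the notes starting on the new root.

C, E♭, G, B

Transposed root: F♯ → C (diminished 5th up). So we spell C minor-major seventh:
C — root
E♭ — minor 3rd
G — perfect 5th
B — major 7th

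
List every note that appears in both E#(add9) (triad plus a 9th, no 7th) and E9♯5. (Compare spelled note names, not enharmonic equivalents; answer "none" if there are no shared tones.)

B♯

E#(add9) = E♯, G𝄪, B♯, F𝄪.
E9♯5 = E, G♯, B♯, D, F♯.
Shared: B♯.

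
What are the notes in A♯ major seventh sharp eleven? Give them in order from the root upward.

A♯ major seventh sharp eleven: major seventh sharp eleven on A#.
- root: A#
- major 3rd: C##
- perfect 5th: E#
- major 7th: G##
- augmented 11th: D##

A#, C##, E#, G##, D##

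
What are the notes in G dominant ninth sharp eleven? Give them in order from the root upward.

G dominant ninth sharp eleven is a dominant ninth sharp eleven built on G.
G — root
B — major 3rd
D — perfect 5th
F — minor 7th
A — major 9th
C# — augmented 11th

G, B, D, F, A, C#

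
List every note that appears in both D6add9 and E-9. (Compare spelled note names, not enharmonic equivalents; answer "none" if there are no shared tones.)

D6add9 = D, F#, A, B, E.
E-9 = E, G, B, D, F#.
Shared: D, F#, B, E.

D, F#, B, E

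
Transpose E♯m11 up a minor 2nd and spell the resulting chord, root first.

F# A C# E G# B

A minor 2nd up from E# is F#, so the new chord is F# minor eleventh.
Root: F#
Minor 3rd (3rd): A
Perfect 5th (5th): C#
Minor 7th (7th): E
Major 9th (9th): G#
Perfect 11th (11th): B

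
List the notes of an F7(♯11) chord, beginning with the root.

F  A  C  E♭  B

F7(♯11): dominant seventh sharp eleven on F.
- root: F
- major 3rd: A
- perfect 5th: C
- minor 7th: E♭
- augmented 11th: B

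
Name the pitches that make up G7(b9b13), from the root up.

G, B, D, F, Ab, Eb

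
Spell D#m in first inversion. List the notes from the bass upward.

In root position, D#m is D#–F#–A#.
First inversion puts the third (F#) in the bass.

F#, A#, D#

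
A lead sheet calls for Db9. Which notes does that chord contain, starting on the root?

Db9: dominant ninth on Db.
root → Db
3rd (major 3rd) → F
5th (perfect 5th) → Ab
7th (minor 7th) → Cb
9th (major 9th) → Eb

Db, F, Ab, Cb, Eb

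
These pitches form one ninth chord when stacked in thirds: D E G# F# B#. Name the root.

Arranged so that each adjacent pair is a third by letter name: E – G# – B# – D – F#.
The bottom of that stack, E, is the root (this is E dominant ninth sharp five).

E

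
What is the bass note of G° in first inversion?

B♭

G° in root position is G–B♭–D♭.
First inversion places the third in the bass, which is B♭.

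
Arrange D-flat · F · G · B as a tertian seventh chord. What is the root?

Stacking in thirds gives G – B – D-flat – F, so G is the root — G dominant seventh flat five.

G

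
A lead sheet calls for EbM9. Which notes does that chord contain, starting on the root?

Eb G Bb D F

EbM9: major ninth on Eb.
Eb — root
G — major 3rd
Bb — perfect 5th
D — major 7th
F — major 9th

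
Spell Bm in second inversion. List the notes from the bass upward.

F# – B – D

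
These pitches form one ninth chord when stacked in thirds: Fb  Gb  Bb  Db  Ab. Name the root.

Gb

Stacking in thirds gives Gb – Bb – Db – Fb – Ab, so Gb is the root — Gb dominant ninth.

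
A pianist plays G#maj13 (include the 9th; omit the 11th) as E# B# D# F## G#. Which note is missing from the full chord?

A#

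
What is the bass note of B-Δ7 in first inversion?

B-Δ7 = B–D–F#–A#. First inversion → third in the bass = D.

D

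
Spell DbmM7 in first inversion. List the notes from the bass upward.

Fb  Ab  C  Db

DbmM7 = Db–Fb–Ab–C; first inversion → third (Fb) lowest.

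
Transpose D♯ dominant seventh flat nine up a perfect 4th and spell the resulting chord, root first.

D-sharp up a perfect 4th → G-sharp. New chord: G-sharp dominant seventh flat nine.
Root: G-sharp
Major 3rd (3rd): B-sharp
Perfect 5th (5th): D-sharp
Minor 7th (7th): F-sharp
Minor 9th (9th): A

G-sharp – B-sharp – D-sharp – F-sharp – A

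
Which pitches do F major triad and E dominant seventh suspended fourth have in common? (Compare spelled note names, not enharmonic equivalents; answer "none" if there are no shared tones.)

A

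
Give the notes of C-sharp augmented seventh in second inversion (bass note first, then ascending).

G-double-sharp, B, C-sharp, E-sharp

C-sharp augmented seventh = C-sharp–E-sharp–G-double-sharp–B; second inversion → fifth (G-double-sharp) lowest.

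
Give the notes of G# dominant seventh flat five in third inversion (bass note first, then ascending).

G# dominant seventh flat five = G#–B#–D–F#; third inversion → seventh (F#) lowest.

F#, G#, B#, D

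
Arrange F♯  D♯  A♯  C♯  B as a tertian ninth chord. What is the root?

Arranged so that each adjacent pair is a third by letter name: B – D♯ – F♯ – A♯ – C♯.
The bottom of that stack, B, is the root (this is B major ninth).

B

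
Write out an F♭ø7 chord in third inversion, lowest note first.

Ebb – Fb – Abb – Cbb

In root position, F♭ø7 is Fb–Abb–Cbb–Ebb.
Third inversion puts the seventh (Ebb) in the bass.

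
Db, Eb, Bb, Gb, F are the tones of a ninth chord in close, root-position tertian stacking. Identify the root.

Eb

Arranged so that each adjacent pair is a third by letter name: Eb – Gb – Bb – Db – F.
The bottom of that stack, Eb, is the root (this is Eb minor ninth).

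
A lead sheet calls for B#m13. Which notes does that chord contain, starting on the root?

B#m13 is a minor thirteenth built on B#.
B# — root
D# — minor 3rd
F## — perfect 5th
A# — minor 7th
C## — major 9th
E# — perfect 11th
G## — major 13th

B#, D#, F##, A#, C##, E#, G##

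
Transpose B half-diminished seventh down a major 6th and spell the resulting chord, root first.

Transposed root: B → D (major 6th down). So we spell D half-diminished seventh:
Root: D
Minor 3rd (3rd): F
Diminished 5th (5th): A-flat
Minor 7th (7th): C

D F A-flat C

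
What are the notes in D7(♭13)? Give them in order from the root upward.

D, F#, A, C, Bb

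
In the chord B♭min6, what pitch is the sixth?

G

Root of B♭min6 = B♭. The 6th is a major 6th: B♭ up a major 6th → G.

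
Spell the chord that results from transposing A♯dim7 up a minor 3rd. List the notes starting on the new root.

C#, E, G, Bb

A minor 3rd up from A# is C#, so the new chord is C# diminished seventh.
Root: C#
Minor 3rd (3rd): E
Diminished 5th (5th): G
Diminished 7th (7th): Bb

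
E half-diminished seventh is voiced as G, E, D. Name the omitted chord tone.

E half-diminished seventh = E, G, B-flat, D. The voicing lacks the 5th (diminished 5th), B-flat.

B-flat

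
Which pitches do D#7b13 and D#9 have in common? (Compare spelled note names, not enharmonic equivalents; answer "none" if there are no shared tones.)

D#, F##, A#, C#

D#7b13 = D#, F##, A#, C#, B.
D#9 = D#, F##, A#, C#, E#.
Shared: D#, F##, A#, C#.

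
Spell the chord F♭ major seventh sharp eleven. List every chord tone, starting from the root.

F♭ major seventh sharp eleven: major seventh sharp eleven on F-flat.
- root: F-flat
- major 3rd: A-flat
- perfect 5th: C-flat
- major 7th: E-flat
- augmented 11th: B-flat

F-flat, A-flat, C-flat, E-flat, B-flat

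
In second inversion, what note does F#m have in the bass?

C#

F#m = F#–A–C#. Second inversion → fifth in the bass = C#.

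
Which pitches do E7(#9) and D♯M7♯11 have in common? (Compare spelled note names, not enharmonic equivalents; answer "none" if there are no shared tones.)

E7(#9): E G♯ B D F𝄪
D♯M7♯11: D♯ F𝄪 A♯ C𝄪 G𝄪
Common to both → F𝄪.

F𝄪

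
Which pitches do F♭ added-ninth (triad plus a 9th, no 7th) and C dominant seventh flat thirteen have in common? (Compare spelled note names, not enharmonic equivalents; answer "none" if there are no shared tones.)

F♭ added-ninth: F-flat A-flat C-flat G-flat
C dominant seventh flat thirteen: C E G B-flat A-flat
Common to both → A-flat.

A-flat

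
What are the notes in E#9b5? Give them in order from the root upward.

Root E#, quality dominant ninth flat five:
- root: E#
- major 3rd: G##
- diminished 5th: B
- minor 7th: D#
- major 9th: F##

E#, G##, B, D#, F##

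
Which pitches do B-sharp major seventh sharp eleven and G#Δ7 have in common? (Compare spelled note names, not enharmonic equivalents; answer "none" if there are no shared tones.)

B# F##

B-sharp major seventh sharp eleven: B# D## F## A## E##
G#Δ7: G# B# D# F##
Common to both → B#, F##.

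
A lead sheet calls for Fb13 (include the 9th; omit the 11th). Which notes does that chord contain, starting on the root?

Fb13: dominant thirteenth on Fb.
- root: Fb
- major 3rd: Ab
- perfect 5th: Cb
- minor 7th: Ebb
- major 9th: Gb
- major 13th: Db

Fb – Ab – Cb – Ebb – Gb – Db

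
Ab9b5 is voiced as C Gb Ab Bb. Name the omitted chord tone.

Ab9b5 = Ab, C, Ebb, Gb, Bb. The voicing lacks the 5th (diminished 5th), Ebb.

Ebb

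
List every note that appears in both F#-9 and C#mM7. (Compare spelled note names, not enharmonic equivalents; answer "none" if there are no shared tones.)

C♯ – E – G♯

F#-9: F♯ A C♯ E G♯
C#mM7: C♯ E G♯ B♯
Common to both → C♯, E, G♯.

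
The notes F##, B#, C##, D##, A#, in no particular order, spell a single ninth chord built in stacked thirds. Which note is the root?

B#

Arranged so that each adjacent pair is a third by letter name: B# – D## – F## – A# – C##.
The bottom of that stack, B#, is the root (this is B# dominant ninth).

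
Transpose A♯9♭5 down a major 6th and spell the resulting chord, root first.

A♯ down a major 6th → C♯. New chord: C♯ dominant ninth flat five.
C♯ — root
E♯ — major 3rd
G — diminished 5th
B — minor 7th
D♯ — major 9th

C♯, E♯, G, B, D♯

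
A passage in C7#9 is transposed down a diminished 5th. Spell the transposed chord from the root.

F#, A#, C#, E, G##

A diminished 5th down from C is F#, so the new chord is F# dominant seventh sharp nine.
F# — root
A# — major 3rd
C# — perfect 5th
E — minor 7th
G## — augmented 9th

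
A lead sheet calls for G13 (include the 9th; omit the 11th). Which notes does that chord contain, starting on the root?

G13 is a dominant thirteenth built on G.
root → G
3rd (major 3rd) → B
5th (perfect 5th) → D
7th (minor 7th) → F
9th (major 9th) → A
13th (major 13th) → E

G, B, D, F, A, E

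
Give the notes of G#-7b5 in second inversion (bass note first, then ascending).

In root position, G#-7b5 is G#–B–D–F#.
Second inversion puts the fifth (D) in the bass.

D, F#, G#, B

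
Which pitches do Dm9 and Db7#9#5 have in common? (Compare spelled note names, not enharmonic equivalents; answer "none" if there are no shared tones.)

Dm9 = D, F, A, C, E.
Db7#9#5 = Db, F, A, Cb, E.
Shared: F, A, E.

F, A, E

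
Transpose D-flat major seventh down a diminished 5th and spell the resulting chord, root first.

D-flat down a diminished 5th → G. New chord: G major seventh.
Root: G
Major 3rd (3rd): B
Perfect 5th (5th): D
Major 7th (7th): F-sharp

G  B  D  F-sharp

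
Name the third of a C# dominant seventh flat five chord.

E#

C# dominant seventh flat five is built on C#; its 3rd is a major 3rd above the root.
A third above C uses the letter E, and the major 3rd above C# is E#.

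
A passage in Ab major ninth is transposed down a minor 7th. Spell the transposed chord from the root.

B♭ – D – F – A – C

Transposed root: A♭ → B♭ (minor 7th down). So we spell B♭ major ninth:
Root: B♭
Major 3rd (3rd): D
Perfect 5th (5th): F
Major 7th (7th): A
Major 9th (9th): C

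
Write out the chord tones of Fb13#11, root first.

F♭, A♭, C♭, E𝄫, G♭, B♭, D♭

Fb13#11 is a dominant thirteenth sharp eleven built on F♭.
- root: F♭
- major 3rd: A♭
- perfect 5th: C♭
- minor 7th: E𝄫
- major 9th: G♭
- augmented 11th: B♭
- major 13th: D♭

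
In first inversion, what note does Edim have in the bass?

Edim = E–G–B♭. First inversion → third in the bass = G.

G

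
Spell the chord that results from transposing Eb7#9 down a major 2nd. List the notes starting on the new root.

Transposed root: E♭ → D♭ (major 2nd down). So we spell D♭ dominant seventh sharp nine:
- root: D♭
- major 3rd: F
- perfect 5th: A♭
- minor 7th: C♭
- augmented 9th: E

D♭, F, A♭, C♭, E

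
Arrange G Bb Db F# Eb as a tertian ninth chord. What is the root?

Eb

Stacking in thirds gives Eb – G – Bb – Db – F#, so Eb is the root — Eb dominant seventh sharp nine.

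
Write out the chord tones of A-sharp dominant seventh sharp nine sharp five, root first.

A-sharp dominant seventh sharp nine sharp five: dominant seventh sharp nine sharp five on A-sharp.
- root: A-sharp
- major 3rd: C-double-sharp
- augmented 5th: E-double-sharp
- minor 7th: G-sharp
- augmented 9th: B-double-sharp

A-sharp  C-double-sharp  E-double-sharp  G-sharp  B-double-sharp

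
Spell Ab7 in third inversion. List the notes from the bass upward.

G♭ A♭ C E♭

In root position, Ab7 is A♭–C–E♭–G♭.
Third inversion puts the seventh (G♭) in the bass.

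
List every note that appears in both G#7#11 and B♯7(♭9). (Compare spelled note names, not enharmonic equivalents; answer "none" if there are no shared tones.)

G#7#11: G# B# D# F# C##
B♯7(♭9): B# D## F## A# C#
Common to both → B#.

B#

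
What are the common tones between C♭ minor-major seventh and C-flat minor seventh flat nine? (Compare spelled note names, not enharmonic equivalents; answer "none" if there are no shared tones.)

C-flat  E-double-flat  G-flat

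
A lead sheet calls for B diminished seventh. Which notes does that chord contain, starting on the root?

B, D, F, A-flat

Root B, quality diminished seventh:
Root: B
Minor 3rd (3rd): D
Diminished 5th (5th): F
Diminished 7th (7th): A-flat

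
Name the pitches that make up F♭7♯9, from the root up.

F♭7♯9: dominant seventh sharp nine on Fb.
- root: Fb
- major 3rd: Ab
- perfect 5th: Cb
- minor 7th: Ebb
- augmented 9th: G

Fb, Ab, Cb, Ebb, G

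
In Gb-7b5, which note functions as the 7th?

F♭

Gb-7b5 is built on G♭; its 7th is a minor 7th above the root.
A seventh above G uses the letter F, and the minor 7th above G♭ is F♭.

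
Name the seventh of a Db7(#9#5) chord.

Cb

Root of Db7(#9#5) = Db. The 7th is a minor 7th: Db up a minor 7th → Cb.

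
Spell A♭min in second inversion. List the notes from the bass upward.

A♭min = Ab–Cb–Eb; second inversion → fifth (Eb) lowest.

Eb Ab Cb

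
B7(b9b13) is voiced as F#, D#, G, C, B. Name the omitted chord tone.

B7(b9b13) = B, D#, F#, A, C, G. The voicing lacks the 7th (minor 7th), A.

A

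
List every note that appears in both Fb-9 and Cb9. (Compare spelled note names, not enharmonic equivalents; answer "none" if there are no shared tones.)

Cb – Gb

Fb-9 = Fb, Abb, Cb, Ebb, Gb.
Cb9 = Cb, Eb, Gb, Bbb, Db.
Shared: Cb, Gb.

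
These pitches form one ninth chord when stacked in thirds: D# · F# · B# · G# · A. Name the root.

G#

Stacking in thirds gives G# – B# – D# – F# – A, so G# is the root — G# dominant seventh flat nine.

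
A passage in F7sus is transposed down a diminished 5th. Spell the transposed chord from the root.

B, E, F#, A

A diminished 5th down from F is B, so the new chord is B dominant seventh suspended fourth.
root → B
4th (perfect 4th) → E
5th (perfect 5th) → F#
7th (minor 7th) → A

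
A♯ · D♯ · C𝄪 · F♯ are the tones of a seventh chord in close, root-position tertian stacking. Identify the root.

Arranged so that each adjacent pair is a third by letter name: D♯ – F♯ – A♯ – C𝄪.
The bottom of that stack, D♯, is the root (this is D♯ minor-major seventh).

D♯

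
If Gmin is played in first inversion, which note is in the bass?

Bb

Gmin = G–Bb–D. First inversion → third in the bass = Bb.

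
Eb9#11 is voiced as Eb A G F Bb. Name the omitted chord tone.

Db

The full Eb9#11 chord is Eb, G, Bb, Db, F, A.
Comparing with the voicing, the minor 7th (7th) — Db — is absent.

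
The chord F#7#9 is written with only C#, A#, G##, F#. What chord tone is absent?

E

The full F#7#9 chord is F#, A#, C#, E, G##.
Comparing with the voicing, the minor 7th (7th) — E — is absent.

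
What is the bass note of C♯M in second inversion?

G♯

C♯M in root position is C♯–E♯–G♯.
Second inversion places the fifth in the bass, which is G♯.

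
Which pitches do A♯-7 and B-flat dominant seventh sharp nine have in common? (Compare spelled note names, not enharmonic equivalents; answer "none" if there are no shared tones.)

C#

A♯-7: A# C# E# G#
B-flat dominant seventh sharp nine: Bb D F Ab C#
Common to both → C#.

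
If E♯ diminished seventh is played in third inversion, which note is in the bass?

D

E♯ diminished seventh in root position is E♯–G♯–B–D.
Third inversion places the seventh in the bass, which is D.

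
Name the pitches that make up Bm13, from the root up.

Bm13: minor thirteenth on B.
root → B
3rd (minor 3rd) → D
5th (perfect 5th) → F#
7th (minor 7th) → A
9th (major 9th) → C#
11th (perfect 11th) → E
13th (major 13th) → G#

B D F# A C# E G#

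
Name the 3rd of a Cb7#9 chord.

Eb

Root of Cb7#9 = Cb. The 3rd is a major 3rd: Cb up a major 3rd → Eb.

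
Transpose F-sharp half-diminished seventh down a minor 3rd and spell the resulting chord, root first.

D-sharp – F-sharp – A – C-sharp

F-sharp down a minor 3rd → D-sharp. New chord: D-sharp half-diminished seventh.
- root: D-sharp
- minor 3rd: F-sharp
- diminished 5th: A
- minor 7th: C-sharp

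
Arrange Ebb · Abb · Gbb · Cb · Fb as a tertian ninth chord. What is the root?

Fb

Stacking in thirds gives Fb – Abb – Cb – Ebb – Gbb, so Fb is the root — Fb minor seventh flat nine.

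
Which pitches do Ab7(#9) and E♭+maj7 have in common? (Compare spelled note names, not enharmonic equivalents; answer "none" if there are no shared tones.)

Eb – B

Ab7(#9): Ab C Eb Gb B
E♭+maj7: Eb G B D
Common to both → Eb, B.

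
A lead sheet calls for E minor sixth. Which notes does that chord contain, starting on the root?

E – G – B – C-sharp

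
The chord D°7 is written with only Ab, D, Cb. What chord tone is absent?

F

The full D°7 chord is D, F, Ab, Cb.
Comparing with the voicing, the minor 3rd (3rd) — F — is absent.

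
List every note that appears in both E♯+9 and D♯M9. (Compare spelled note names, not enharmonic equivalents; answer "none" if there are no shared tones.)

E#  D#  F##

E♯+9 = E#, G##, B##, D#, F##.
D♯M9 = D#, F##, A#, C##, E#.
Shared: E#, D#, F##.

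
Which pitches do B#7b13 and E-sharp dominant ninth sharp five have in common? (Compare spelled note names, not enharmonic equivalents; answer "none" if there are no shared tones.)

B#7b13 = B#, D##, F##, A#, G#.
E-sharp dominant ninth sharp five = E#, G##, B##, D#, F##.
Shared: F##.

F##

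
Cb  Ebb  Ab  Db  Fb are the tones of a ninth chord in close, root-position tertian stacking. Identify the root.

Db

Stacking in thirds gives Db – Fb – Ab – Cb – Ebb, so Db is the root — Db minor seventh flat nine.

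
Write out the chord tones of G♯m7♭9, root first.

G#  B  D#  F#  A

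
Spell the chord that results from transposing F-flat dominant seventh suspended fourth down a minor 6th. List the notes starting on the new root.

A-flat – D-flat – E-flat – G-flat

F-flat down a minor 6th → A-flat. New chord: A-flat dominant seventh suspended fourth.
root → A-flat
4th (perfect 4th) → D-flat
5th (perfect 5th) → E-flat
7th (minor 7th) → G-flat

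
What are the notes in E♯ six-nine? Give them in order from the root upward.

E-sharp  G-double-sharp  B-sharp  C-double-sharp  F-double-sharp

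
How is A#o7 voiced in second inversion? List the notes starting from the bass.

E  G  A#  C#

A#o7 = A#–C#–E–G; second inversion → fifth (E) lowest.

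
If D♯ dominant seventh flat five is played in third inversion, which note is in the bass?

D♯ dominant seventh flat five = D♯–F𝄪–A–C♯. Third inversion → seventh in the bass = C♯.

C♯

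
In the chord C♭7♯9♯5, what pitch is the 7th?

Bbb

Root of C♭7♯9♯5 = Cb. The 7th is a minor 7th: Cb up a minor 7th → Bbb.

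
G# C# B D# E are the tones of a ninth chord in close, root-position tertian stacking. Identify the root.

Arranged so that each adjacent pair is a third by letter name: C# – E – G# – B – D#.
The bottom of that stack, C#, is the root (this is C# minor ninth).

C#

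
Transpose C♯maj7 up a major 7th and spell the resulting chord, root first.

B# D## F## A##

Transposed root: C# → B# (major 7th up). So we spell B# major seventh:
- root: B#
- major 3rd: D##
- perfect 5th: F##
- major 7th: A##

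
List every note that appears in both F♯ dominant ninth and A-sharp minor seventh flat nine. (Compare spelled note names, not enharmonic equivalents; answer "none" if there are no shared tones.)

F♯ dominant ninth: F# A# C# E G#
A-sharp minor seventh flat nine: A# C# E# G# B
Common to both → A#, C#, G#.

A#, C#, G#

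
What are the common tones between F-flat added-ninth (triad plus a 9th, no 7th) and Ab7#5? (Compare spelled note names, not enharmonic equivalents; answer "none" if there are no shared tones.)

Ab  Gb

F-flat added-ninth: Fb Ab Cb Gb
Ab7#5: Ab C E Gb
Common to both → Ab, Gb.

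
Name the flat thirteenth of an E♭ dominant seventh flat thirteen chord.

Cb

Root of E♭ dominant seventh flat thirteen = Eb. The 13th is a minor 13th: Eb up a minor 13th → Cb.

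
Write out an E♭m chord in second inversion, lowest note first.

E♭m = E♭–G♭–B♭; second inversion → fifth (B♭) lowest.

B♭ E♭ G♭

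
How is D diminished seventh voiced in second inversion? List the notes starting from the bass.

D diminished seventh = D–F–A-flat–C-flat; second inversion → fifth (A-flat) lowest.

A-flat, C-flat, D, F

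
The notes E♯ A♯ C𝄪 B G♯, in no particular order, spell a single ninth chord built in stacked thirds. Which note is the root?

Arranged so that each adjacent pair is a third by letter name: A♯ – C𝄪 – E♯ – G♯ – B.
The bottom of that stack, A♯, is the root (this is A♯ dominant seventh flat nine).

A♯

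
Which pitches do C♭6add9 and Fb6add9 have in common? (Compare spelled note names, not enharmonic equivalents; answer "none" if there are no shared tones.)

C♭6add9 = Cb, Eb, Gb, Ab, Db.
Fb6add9 = Fb, Ab, Cb, Db, Gb.
Shared: Cb, Gb, Ab, Db.

Cb, Gb, Ab, Db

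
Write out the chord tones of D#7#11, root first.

D#7#11 is a dominant seventh sharp eleven built on D#.
- root: D#
- major 3rd: F##
- perfect 5th: A#
- minor 7th: C#
- augmented 11th: G##

D#, F##, A#, C#, G##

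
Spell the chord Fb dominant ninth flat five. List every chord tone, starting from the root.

Fb dominant ninth flat five: dominant ninth flat five on Fb.
Fb — root
Ab — major 3rd
Cbb — diminished 5th
Ebb — minor 7th
Gb — major 9th

Fb, Ab, Cbb, Ebb, Gb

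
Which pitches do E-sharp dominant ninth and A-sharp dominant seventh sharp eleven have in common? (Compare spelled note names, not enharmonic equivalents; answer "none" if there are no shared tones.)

E-sharp

E-sharp dominant ninth = E-sharp, G-double-sharp, B-sharp, D-sharp, F-double-sharp.
A-sharp dominant seventh sharp eleven = A-sharp, C-double-sharp, E-sharp, G-sharp, D-double-sharp.
Shared: E-sharp.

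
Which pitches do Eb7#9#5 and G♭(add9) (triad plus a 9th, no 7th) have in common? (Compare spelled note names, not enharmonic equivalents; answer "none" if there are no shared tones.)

D♭

Eb7#9#5: E♭ G B D♭ F♯
G♭(add9): G♭ B♭ D♭ A♭
Common to both → D♭.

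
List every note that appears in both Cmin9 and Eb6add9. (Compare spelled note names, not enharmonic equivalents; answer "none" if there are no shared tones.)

C Eb G Bb

Cmin9: C Eb G Bb D
Eb6add9: Eb G Bb C F
Common to both → C, Eb, G, Bb.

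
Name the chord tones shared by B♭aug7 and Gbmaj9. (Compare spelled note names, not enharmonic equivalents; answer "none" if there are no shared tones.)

Bb  Ab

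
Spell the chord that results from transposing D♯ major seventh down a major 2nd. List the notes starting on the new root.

D-sharp down a major 2nd → C-sharp. New chord: C-sharp major seventh.
C-sharp — root
E-sharp — major 3rd
G-sharp — perfect 5th
B-sharp — major 7th

C-sharp, E-sharp, G-sharp, B-sharp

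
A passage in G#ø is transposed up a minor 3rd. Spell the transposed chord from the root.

Transposed root: G# → B (minor 3rd up). So we spell B half-diminished seventh:
B — root
D — minor 3rd
F — diminished 5th
A — minor 7th

B D F A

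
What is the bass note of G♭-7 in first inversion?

Bbb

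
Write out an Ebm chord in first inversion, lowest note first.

G♭ B♭ E♭

In root position, Ebm is E♭–G♭–B♭.
First inversion puts the third (G♭) in the bass.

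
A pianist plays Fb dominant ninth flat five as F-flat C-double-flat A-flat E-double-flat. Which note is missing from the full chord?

The full Fb dominant ninth flat five chord is F-flat, A-flat, C-double-flat, E-double-flat, G-flat.
Comparing with the voicing, the major 9th (9th) — G-flat — is absent.

G-flat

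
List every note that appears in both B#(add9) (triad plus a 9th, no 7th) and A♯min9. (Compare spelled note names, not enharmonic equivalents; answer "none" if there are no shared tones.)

B#(add9) = B#, D##, F##, C##.
A♯min9 = A#, C#, E#, G#, B#.
Shared: B#.

B#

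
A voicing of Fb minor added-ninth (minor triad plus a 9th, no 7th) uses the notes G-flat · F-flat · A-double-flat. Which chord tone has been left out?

Fb minor added-ninth = F-flat, A-double-flat, C-flat, G-flat. The voicing lacks the 5th (perfect 5th), C-flat.

C-flat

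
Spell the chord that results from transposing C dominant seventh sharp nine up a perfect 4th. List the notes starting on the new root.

F, A, C, E-flat, G-sharp

Transposed root: C → F (perfect 4th up). So we spell F dominant seventh sharp nine:
Root: F
Major 3rd (3rd): A
Perfect 5th (5th): C
Minor 7th (7th): E-flat
Augmented 9th (9th): G-sharp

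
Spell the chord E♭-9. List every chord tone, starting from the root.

E♭-9 is a minor ninth built on Eb.
Root: Eb
Minor 3rd (3rd): Gb
Perfect 5th (5th): Bb
Minor 7th (7th): Db
Major 9th (9th): F

Eb – Gb – Bb – Db – F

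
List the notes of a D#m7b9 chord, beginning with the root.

D#  F#  A#  C#  E

Root D#, quality minor seventh flat nine:
D# — root
F# — minor 3rd
A# — perfect 5th
C# — minor 7th
E — minor 9th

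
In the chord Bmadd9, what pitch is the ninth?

Root of Bmadd9 = B. The 9th is a major 9th: B up a major 9th → C#.

C#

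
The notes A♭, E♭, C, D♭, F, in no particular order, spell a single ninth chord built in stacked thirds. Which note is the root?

Stacking in thirds gives D♭ – F – A♭ – C – E♭, so D♭ is the root — D♭ major ninth.

D♭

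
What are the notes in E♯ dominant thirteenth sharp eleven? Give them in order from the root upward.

Root E#, quality dominant thirteenth sharp eleven:
root → E#
3rd (major 3rd) → G##
5th (perfect 5th) → B#
7th (minor 7th) → D#
9th (major 9th) → F##
11th (augmented 11th) → A##
13th (major 13th) → C##

E#, G##, B#, D#, F##, A##, C##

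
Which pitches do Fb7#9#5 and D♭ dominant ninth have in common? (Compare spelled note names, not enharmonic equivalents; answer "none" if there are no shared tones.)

Fb7#9#5: Fb Ab C Ebb G
D♭ dominant ninth: Db F Ab Cb Eb
Common to both → Ab.

Ab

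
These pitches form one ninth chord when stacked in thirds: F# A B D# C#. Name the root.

B

Arranged so that each adjacent pair is a third by letter name: B – D# – F# – A – C#.
The bottom of that stack, B, is the root (this is B dominant ninth).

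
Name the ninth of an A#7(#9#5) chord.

B##

A#7(#9#5) is built on A#; its 9th is an augmented 9th above the root.
A second above A uses the letter B, and the augmented 9th above A# is B##.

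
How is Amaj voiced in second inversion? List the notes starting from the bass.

In root position, Amaj is A–C#–E.
Second inversion puts the fifth (E) in the bass.

E A C#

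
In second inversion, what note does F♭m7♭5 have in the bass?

Cbb

F♭m7♭5 = Fb–Abb–Cbb–Ebb. Second inversion → fifth in the bass = Cbb.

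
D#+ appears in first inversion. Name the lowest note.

F##

D#+ = D#–F##–A##. First inversion → third in the bass = F##.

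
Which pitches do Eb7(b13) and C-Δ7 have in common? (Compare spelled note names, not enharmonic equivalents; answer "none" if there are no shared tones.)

Eb7(b13) = Eb, G, Bb, Db, Cb.
C-Δ7 = C, Eb, G, B.
Shared: Eb, G.

Eb, G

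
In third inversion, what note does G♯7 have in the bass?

G♯7 in root position is G#–B#–D#–F#.
Third inversion places the seventh in the bass, which is F#.

F#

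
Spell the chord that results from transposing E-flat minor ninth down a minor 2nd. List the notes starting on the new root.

E-flat down a minor 2nd → D. New chord: D minor ninth.
Root: D
Minor 3rd (3rd): F
Perfect 5th (5th): A
Minor 7th (7th): C
Major 9th (9th): E

D – F – A – C – E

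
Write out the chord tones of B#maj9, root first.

B# – D## – F## – A## – C##

Root B#, quality major ninth:
B# — root
D## — major 3rd
F## — perfect 5th
A## — major 7th
C## — major 9th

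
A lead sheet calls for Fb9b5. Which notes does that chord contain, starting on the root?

Root Fb, quality dominant ninth flat five:
- root: Fb
- major 3rd: Ab
- diminished 5th: Cbb
- minor 7th: Ebb
- major 9th: Gb

Fb, Ab, Cbb, Ebb, Gb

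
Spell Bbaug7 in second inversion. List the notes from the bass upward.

F# Ab Bb D

In root position, Bbaug7 is Bb–D–F#–Ab.
Second inversion puts the fifth (F#) in the bass.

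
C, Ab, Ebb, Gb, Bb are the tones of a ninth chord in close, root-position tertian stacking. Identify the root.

Arranged so that each adjacent pair is a third by letter name: Ab – C – Ebb – Gb – Bb.
The bottom of that stack, Ab, is the root (this is Ab dominant ninth flat five).

Ab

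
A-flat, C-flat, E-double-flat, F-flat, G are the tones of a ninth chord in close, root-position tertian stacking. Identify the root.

F-flat

Stacking in thirds gives F-flat – A-flat – C-flat – E-double-flat – G, so F-flat is the root — F-flat dominant seventh sharp nine.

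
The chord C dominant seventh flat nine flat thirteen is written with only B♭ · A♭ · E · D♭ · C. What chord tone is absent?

The full C dominant seventh flat nine flat thirteen chord is C, E, G, B♭, D♭, A♭.
Comparing with the voicing, the perfect 5th (5th) — G — is absent.

G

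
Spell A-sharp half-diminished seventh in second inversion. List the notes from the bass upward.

E, G♯, A♯, C♯

In root position, A-sharp half-diminished seventh is A♯–C♯–E–G♯.
Second inversion puts the fifth (E) in the bass.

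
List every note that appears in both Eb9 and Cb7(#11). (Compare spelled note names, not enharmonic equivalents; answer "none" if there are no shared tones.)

Eb9 = E♭, G, B♭, D♭, F.
Cb7(#11) = C♭, E♭, G♭, B𝄫, F.
Shared: E♭, F.

E♭ F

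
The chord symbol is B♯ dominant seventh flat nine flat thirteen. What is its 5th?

B♯ dominant seventh flat nine flat thirteen is built on B-sharp; its 5th is a perfect 5th above the root.
A fifth above B uses the letter F, and the perfect 5th above B-sharp is F-double-sharp.

F-double-sharp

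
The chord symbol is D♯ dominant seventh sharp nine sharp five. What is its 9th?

D♯ dominant seventh sharp nine sharp five is built on D♯; its 9th is an augmented 9th above the root.
A second above D uses the letter E, and the augmented 9th above D♯ is E𝄪.

E𝄪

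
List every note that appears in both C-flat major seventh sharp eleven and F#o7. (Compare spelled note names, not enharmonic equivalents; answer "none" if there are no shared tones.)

C-flat major seventh sharp eleven = Cb, Eb, Gb, Bb, F.
F#o7 = F#, A, C, Eb.
Shared: Eb.

Eb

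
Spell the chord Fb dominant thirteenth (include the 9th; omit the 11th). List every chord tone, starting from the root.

Root Fb, quality dominant thirteenth:
Fb — root
Ab — major 3rd
Cb — perfect 5th
Ebb — minor 7th
Gb — major 9th
Db — major 13th

Fb, Ab, Cb, Ebb, Gb, Db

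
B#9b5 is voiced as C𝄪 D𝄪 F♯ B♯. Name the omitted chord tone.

The full B#9b5 chord is B♯, D𝄪, F♯, A♯, C𝄪.
Comparing with the voicing, the minor 7th (7th) — A♯ — is absent.

A♯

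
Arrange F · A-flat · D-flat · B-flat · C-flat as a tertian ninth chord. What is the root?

B-flat

Stacking in thirds gives B-flat – D-flat – F – A-flat – C-flat, so B-flat is the root — B-flat minor seventh flat nine.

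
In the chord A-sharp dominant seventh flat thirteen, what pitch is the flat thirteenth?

Root of A-sharp dominant seventh flat thirteen = A-sharp. The 13th is a minor 13th: A-sharp up a minor 13th → F-sharp.

F-sharp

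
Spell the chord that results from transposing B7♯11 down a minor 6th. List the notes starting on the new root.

D♯  F𝄪  A♯  C♯  G𝄪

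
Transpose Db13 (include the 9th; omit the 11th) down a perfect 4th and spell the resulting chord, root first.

D♭ down a perfect 4th → A♭. New chord: A♭ dominant thirteenth.
A♭ — root
C — major 3rd
E♭ — perfect 5th
G♭ — minor 7th
B♭ — major 9th
F — major 13th

A♭  C  E♭  G♭  B♭  F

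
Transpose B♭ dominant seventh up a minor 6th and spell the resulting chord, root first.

Gb, Bb, Db, Fb

Transposed root: Bb → Gb (minor 6th up). So we spell Gb dominant seventh:
Root: Gb
Major 3rd (3rd): Bb
Perfect 5th (5th): Db
Minor 7th (7th): Fb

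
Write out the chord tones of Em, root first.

Root E, quality minor triad:
E — root
G — minor 3rd
B — perfect 5th

E, G, B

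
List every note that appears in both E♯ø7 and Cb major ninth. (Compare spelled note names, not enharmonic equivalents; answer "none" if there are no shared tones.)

none

E♯ø7: E# G# B D#
Cb major ninth: Cb Eb Gb Bb Db
Common to both → none.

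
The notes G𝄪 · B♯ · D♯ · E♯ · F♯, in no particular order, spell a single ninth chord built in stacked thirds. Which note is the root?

E♯

Arranged so that each adjacent pair is a third by letter name: E♯ – G𝄪 – B♯ – D♯ – F♯.
The bottom of that stack, E♯, is the root (this is E♯ dominant seventh flat nine).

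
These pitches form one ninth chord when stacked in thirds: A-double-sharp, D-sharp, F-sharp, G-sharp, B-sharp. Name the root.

G-sharp

Stacking in thirds gives G-sharp – B-sharp – D-sharp – F-sharp – A-double-sharp, so G-sharp is the root — G-sharp dominant seventh sharp nine.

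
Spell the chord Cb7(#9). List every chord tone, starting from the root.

Root Cb, quality dominant seventh sharp nine:
Root: Cb
Major 3rd (3rd): Eb
Perfect 5th (5th): Gb
Minor 7th (7th): Bbb
Augmented 9th (9th): D

Cb – Eb – Gb – Bbb – D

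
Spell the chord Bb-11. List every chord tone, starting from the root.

Bb-11 is a minor eleventh built on Bb.
Root: Bb
Minor 3rd (3rd): Db
Perfect 5th (5th): F
Minor 7th (7th): Ab
Major 9th (9th): C
Perfect 11th (11th): Eb

Bb  Db  F  Ab  C  Eb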